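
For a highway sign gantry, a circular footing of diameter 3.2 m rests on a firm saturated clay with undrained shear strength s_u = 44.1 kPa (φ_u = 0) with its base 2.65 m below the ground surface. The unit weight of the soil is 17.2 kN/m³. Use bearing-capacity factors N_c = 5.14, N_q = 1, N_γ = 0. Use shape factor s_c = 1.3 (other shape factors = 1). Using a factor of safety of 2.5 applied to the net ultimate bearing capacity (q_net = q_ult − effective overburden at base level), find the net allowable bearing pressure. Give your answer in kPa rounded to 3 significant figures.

Effective surcharge at the founding depth q = γ·D_f = 17.2 × 2.65 = 45.58 kPa.
q_ult = c·N_c·s_c + q·N_q
     = 44.1 × 5.14 × 1.3 + 45.58 × 1
     = 294.68 + 45.58 = 340.26 kPa.
Net ultimate: q_net = 340.26 − 45.58 = 294.68 kPa.
q_all(net) = 294.68 / 2.5 = 117.87 kPa.

q_all(net) ≈ 118 kPa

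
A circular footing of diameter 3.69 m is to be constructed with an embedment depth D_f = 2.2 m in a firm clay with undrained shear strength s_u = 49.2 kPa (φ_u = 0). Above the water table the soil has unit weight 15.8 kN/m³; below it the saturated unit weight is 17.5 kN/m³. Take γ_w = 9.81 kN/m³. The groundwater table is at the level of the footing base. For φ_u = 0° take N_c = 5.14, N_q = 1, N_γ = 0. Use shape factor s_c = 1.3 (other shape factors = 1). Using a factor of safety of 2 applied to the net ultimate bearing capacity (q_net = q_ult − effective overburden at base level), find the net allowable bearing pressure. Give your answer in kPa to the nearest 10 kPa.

q_all(net) ≈ 160 kPa

Effective surcharge at the founding depth q = γ·D_f = 15.8 × 2.2 = 34.76 kPa.
q_ult = c·N_c·s_c + q·N_q
     = 49.2 × 5.14 × 1.3 + 34.76 × 1
     = 328.75 + 34.76 = 363.51 kPa.
Net ultimate: q_net = 363.51 − 34.76 = 328.75 kPa.
q_all(net) = 328.75 / 2 = 164.38 kPa.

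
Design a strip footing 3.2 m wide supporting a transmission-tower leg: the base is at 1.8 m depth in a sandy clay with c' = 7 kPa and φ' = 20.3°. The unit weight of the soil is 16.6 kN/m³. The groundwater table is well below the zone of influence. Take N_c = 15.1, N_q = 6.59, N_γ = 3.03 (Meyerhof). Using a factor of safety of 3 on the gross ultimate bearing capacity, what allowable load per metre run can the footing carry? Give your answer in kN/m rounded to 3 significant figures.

Effective surcharge at the founding depth q = γ·D_f = 16.6 × 1.8 = 29.88 kPa.
q_ult = c·N_c + q·N_q + 0.5·γ·B·N_γ
     = 7 × 15.1 + 29.88 × 6.59 + 0.5 × 16.6 × 3.2 × 3.03
     = 105.7 + 196.91 + 80.477 = 383.09 kPa.
Gross allowable pressure q_all = 383.09 / 3 = 127.7 kPa.
Allowable wall load = q_all × B = 127.7 × 3.2 = 408.63 kN per metre run.

≈ 409 kN/m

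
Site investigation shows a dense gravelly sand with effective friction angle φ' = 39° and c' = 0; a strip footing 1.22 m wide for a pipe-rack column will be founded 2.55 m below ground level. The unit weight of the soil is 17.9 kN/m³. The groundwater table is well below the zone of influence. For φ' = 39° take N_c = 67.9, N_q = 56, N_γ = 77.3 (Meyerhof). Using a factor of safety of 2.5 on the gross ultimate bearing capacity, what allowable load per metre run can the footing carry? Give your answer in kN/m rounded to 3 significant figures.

Overburden at base level: q = 17.9 × 2.55 = 45.645 kPa.
Surcharge term q·N_q = 45.645 × 56 = 2556.1 kPa; self-weight term 0.5·γ·B·N_γ = 0.5 × 17.9 × 1.22 × 77.3 = 844.04 kPa.
q_ult = 2556.1 + 844.04 = 3400.2 kPa.
Gross allowable pressure q_all = 3400.2 / 2.5 = 1360.1 kPa.
Allowable wall load = q_all × B = 1360.1 × 1.22 = 1659.3 kN per metre run.

≈ 1660 kN/m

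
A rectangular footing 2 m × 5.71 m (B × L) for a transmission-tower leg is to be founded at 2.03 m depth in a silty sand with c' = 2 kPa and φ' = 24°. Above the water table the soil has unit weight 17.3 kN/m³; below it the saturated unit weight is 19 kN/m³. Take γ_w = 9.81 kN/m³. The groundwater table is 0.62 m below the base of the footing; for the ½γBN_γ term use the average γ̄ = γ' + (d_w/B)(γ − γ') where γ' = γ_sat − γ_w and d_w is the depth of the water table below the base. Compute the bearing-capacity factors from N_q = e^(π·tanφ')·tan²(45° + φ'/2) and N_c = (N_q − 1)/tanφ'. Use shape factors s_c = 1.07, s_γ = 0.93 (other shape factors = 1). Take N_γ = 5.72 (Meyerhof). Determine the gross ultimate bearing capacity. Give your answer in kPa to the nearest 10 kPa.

q_ult ≈ 440 kPa

tan24° = 0.4452, so N_q = e^(π×0.4452)·tan²(57°) = 4.05 × 2.371 = 9.6.
N_c = (9.6 − 1)/tan24° = 19.32.
Effective surcharge at the founding depth q = γ·D_f = 17.3 × 2.03 = 35.119 kPa.
With d_w = 0.62 m < B, γ̄ = 9.19 + (0.62/2) × (17.3 − 9.19) = 11.704 kN/m³.
q_ult = c·N_c·s_c + q·N_q + 0.5·γ·B·N_γ·s_γ
     = 2 × 19.324 × 1.07 + 35.119 × 9.6034 + 0.5 × 11.704 × 2 × 5.72 × 0.93
     = 41.352 + 337.26 + 62.261 = 440.88 kPa.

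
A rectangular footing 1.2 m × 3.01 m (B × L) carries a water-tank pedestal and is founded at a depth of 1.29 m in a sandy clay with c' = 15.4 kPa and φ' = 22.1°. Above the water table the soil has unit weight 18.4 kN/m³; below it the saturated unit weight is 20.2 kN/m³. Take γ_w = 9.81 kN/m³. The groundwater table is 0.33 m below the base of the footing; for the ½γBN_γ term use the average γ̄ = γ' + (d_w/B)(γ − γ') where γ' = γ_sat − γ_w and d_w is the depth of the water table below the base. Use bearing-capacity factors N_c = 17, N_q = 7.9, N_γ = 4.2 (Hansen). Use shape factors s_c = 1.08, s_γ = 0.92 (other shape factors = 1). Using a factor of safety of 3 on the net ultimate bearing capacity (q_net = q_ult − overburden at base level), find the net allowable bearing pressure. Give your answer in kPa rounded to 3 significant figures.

q_all(net) ≈ 159 kPa

Overburden at base level: q = 18.4 × 1.29 = 23.736 kPa.
The water table is 0.33 m below the base (< B = 1.2 m), so the ½γBN_γ term uses γ̄ = γ' + (d_w/B)(γ − γ') = 10.39 + (0.33/1.2)(18.4 − 10.39) = 12.593 kN/m³.
Cohesion term c·N_c·s_c = 15.4 × 17 × 1.08 = 282.74 kPa; surcharge term q·N_q = 23.736 × 7.9 = 187.51 kPa; self-weight term 0.5·γ·B·N_γ·s_γ = 0.5 × 12.593 × 1.2 × 4.2 × 0.92 = 29.195 kPa.
q_ult = 282.74 + 187.51 + 29.195 = 499.45 kPa.
q_net = 499.45 − 23.736 = 475.72 kPa.
q_all(net) = 475.72 / 3 = 158.57 kPa.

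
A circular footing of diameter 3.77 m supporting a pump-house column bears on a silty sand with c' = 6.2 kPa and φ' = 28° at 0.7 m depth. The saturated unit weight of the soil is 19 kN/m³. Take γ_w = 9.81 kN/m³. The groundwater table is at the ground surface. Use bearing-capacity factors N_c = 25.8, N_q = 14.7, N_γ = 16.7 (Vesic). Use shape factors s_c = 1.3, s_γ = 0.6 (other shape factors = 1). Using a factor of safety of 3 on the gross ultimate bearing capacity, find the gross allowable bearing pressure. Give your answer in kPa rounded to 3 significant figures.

With the water table at the surface the whole profile is submerged: γ' = 19 − 9.81 = 9.19 kN/m³, so q = γ'·D_f = 6.433 kPa; the same γ' applies in the ½γBN_γ term.
q_ult = c·N_c·s_c + q·N_q + 0.5·γ·B·N_γ·s_γ
     = 6.2 × 25.8 × 1.3 + 6.433 × 14.7 + 0.5 × 9.19 × 3.77 × 16.7 × 0.6
     = 207.95 + 94.565 + 173.58 = 476.09 kPa.
q_all = 476.09 / 3 = 158.7 kPa.

q_all ≈ 159 kPa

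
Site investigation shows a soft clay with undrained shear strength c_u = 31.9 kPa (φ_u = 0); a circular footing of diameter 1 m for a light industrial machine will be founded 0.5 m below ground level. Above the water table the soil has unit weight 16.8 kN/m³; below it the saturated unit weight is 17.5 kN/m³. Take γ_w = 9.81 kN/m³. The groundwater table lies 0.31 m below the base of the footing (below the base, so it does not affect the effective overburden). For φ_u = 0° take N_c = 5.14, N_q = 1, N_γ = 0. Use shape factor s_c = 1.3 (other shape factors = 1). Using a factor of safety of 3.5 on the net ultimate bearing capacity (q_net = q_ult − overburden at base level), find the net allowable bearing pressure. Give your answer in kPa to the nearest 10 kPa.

q_all(net) ≈ 60 kPa

Effective surcharge at the founding depth q = γ·D_f = 16.8 × 0.5 = 8.4 kPa.
q_ult = c·N_c·s_c + q·N_q
     = 31.9 × 5.14 × 1.3 + 8.4 × 1
     = 213.16 + 8.4 = 221.56 kPa.
q_net = 221.56 − 8.4 = 213.16 kPa.
q_all(net) = 213.16 / 3.5 = 60.902 kPa.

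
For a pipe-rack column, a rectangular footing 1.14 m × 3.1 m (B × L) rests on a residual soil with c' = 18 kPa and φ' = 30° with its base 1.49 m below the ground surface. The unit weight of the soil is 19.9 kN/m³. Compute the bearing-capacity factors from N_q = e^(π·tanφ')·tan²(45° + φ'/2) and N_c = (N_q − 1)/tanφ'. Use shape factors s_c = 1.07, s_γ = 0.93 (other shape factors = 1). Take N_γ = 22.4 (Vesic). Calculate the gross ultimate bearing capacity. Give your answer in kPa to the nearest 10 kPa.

q_ult ≈ 1360 kPa

tan30° = 0.5774, so N_q = e^(π×0.5774)·tan²(60°) = 6.134 × 3.0 = 18.4.
N_c = (18.4 − 1)/tan30° = 30.14.
Overburden at base level: q = 19.9 × 1.49 = 29.651 kPa.
Cohesion term c·N_c·s_c = 18 × 30.14 × 1.07 = 580.49 kPa; surcharge term q·N_q = 29.651 × 18.401 = 545.61 kPa; self-weight term 0.5·γ·B·N_γ·s_γ = 0.5 × 19.9 × 1.14 × 22.4 × 0.93 = 236.3 kPa.
q_ult = 580.49 + 545.61 + 236.3 = 1362.4 kPa.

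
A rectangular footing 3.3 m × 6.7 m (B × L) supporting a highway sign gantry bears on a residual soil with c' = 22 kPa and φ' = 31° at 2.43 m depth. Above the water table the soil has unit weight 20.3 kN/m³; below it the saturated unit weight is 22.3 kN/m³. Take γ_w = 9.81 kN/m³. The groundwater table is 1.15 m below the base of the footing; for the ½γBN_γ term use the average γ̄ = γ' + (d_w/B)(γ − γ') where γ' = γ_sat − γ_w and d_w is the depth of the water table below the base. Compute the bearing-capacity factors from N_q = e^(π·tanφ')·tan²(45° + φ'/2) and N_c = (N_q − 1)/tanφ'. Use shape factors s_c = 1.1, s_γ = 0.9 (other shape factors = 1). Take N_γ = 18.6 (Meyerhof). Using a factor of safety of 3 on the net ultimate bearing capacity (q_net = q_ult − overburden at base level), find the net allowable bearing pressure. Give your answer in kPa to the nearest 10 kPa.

N_q = e^(π·tan31°)·tan²(60.5°) = 20.63; N_c = (N_q − 1)/tanφ' = 32.67.
q = γ·D_f = 20.3 × 2.43 = 49.329 kPa.
γ' = 12.49 kN/m³; averaging over the depth B below the base, γ̄ = γ' + (d_w/B)(γ − γ') = 15.212 kN/m³.
c·N_c·s_c = 22 × 32.671 × 1.1 = 790.64 kPa
q·N_q = 49.329 × 20.631 = 1017.7 kPa
0.5·γ·B·N_γ·s_γ = 0.5 × 15.212 × 3.3 × 18.6 × 0.9 = 420.16 kPa
q_ult = 790.64 + 1017.7 + 420.16 = 2228.5 kPa.
q_net = 2228.5 − 49.329 = 2179.2 kPa.
q_all(net) = 2179.2 / 3 = 726.39 kPa.

q_all(net) ≈ 730 kPa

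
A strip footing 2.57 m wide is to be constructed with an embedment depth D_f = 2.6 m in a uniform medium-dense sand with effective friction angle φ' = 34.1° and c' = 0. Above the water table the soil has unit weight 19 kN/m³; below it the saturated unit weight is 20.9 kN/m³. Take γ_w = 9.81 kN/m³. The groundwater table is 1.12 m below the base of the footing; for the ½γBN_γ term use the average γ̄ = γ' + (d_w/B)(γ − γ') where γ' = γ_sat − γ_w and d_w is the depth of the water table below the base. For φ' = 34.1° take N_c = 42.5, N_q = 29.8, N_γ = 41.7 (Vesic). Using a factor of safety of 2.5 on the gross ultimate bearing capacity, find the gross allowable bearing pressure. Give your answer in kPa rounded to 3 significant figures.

q_all ≈ 900 kPa

q = γ·D_f = 19 × 2.6 = 49.4 kPa.
γ' = 11.09 kN/m³; averaging over the depth B below the base, γ̄ = γ' + (d_w/B)(γ − γ') = 14.537 kN/m³.
q·N_q = 49.4 × 29.8 = 1472.1 kPa
0.5·γ·B·N_γ = 0.5 × 14.537 × 2.57 × 41.7 = 778.97 kPa
q_ult = 1472.1 + 778.97 = 2251.1 kPa.
q_all = 2251.1 / 2.5 = 900.43 kPa.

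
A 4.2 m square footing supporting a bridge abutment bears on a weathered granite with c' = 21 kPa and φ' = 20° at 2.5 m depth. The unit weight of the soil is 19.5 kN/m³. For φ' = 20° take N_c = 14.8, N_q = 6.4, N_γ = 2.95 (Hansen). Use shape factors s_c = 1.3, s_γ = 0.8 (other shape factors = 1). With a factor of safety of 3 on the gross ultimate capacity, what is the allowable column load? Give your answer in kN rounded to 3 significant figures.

P_all ≈ 4780 kN

q = γ·D_f = 19.5 × 2.5 = 48.75 kPa.
c·N_c·s_c = 21 × 14.8 × 1.3 = 404.04 kPa
q·N_q = 48.75 × 6.4 = 312 kPa
0.5·γ·B·N_γ·s_γ = 0.5 × 19.5 × 4.2 × 2.95 × 0.8 = 96.642 kPa
q_ult = 404.04 + 312 + 96.642 = 812.68 kPa.
Gross allowable pressure q_all = 812.68 / 3 = 270.89 kPa.
Footing area = 17.64 m², so allowable column load = 270.89 × 17.64 = 4778.6 kN.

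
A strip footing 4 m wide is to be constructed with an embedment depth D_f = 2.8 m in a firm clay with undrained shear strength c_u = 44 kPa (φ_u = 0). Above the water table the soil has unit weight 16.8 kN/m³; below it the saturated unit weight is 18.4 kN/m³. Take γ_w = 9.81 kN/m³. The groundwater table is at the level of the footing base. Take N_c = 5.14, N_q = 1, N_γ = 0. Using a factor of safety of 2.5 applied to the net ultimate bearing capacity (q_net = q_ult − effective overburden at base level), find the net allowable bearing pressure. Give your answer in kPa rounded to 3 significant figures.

q_all(net) ≈ 90.5 kPa

Effective surcharge at the founding depth q = γ·D_f = 16.8 × 2.8 = 47.04 kPa.
q_ult = c·N_c + q·N_q
     = 44 × 5.14 + 47.04 × 1
     = 226.16 + 47.04 = 273.2 kPa.
Net ultimate: q_net = 273.2 − 47.04 = 226.16 kPa.
q_all(net) = 226.16 / 2.5 = 90.464 kPa.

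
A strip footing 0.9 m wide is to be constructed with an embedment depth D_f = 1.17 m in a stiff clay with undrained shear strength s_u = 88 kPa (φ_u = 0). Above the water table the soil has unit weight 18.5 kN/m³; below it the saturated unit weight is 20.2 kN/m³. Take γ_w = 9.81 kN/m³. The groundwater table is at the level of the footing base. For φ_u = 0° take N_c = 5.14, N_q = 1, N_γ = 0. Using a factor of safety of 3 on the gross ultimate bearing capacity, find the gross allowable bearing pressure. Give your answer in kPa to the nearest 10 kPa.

q_all ≈ 160 kPa

Effective surcharge at the founding depth q = γ·D_f = 18.5 × 1.17 = 21.645 kPa.
q_ult = c·N_c + q·N_q
     = 88 × 5.14 + 21.645 × 1
     = 452.32 + 21.645 = 473.96 kPa.
q_all = 473.96 / 3 = 157.99 kPa.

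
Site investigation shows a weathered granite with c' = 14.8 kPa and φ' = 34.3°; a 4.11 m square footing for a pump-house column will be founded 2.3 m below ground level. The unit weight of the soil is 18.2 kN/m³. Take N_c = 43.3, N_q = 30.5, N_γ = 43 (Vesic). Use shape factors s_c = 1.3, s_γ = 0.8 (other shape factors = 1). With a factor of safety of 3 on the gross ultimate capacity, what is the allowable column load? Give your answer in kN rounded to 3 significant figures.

q = γ·D_f = 18.2 × 2.3 = 41.86 kPa.
c·N_c·s_c = 14.8 × 43.3 × 1.3 = 833.09 kPa
q·N_q = 41.86 × 30.5 = 1276.7 kPa
0.5·γ·B·N_γ·s_γ = 0.5 × 18.2 × 4.11 × 43 × 0.8 = 1286.6 kPa
q_ult = 833.09 + 1276.7 + 1286.6 = 3396.4 kPa.
Gross allowable pressure q_all = 3396.4 / 3 = 1132.1 kPa.
Footing area = 16.8921 m², so allowable column load = 1132.1 × 16.8921 = 19124 kN.

P_all ≈ 19100 kN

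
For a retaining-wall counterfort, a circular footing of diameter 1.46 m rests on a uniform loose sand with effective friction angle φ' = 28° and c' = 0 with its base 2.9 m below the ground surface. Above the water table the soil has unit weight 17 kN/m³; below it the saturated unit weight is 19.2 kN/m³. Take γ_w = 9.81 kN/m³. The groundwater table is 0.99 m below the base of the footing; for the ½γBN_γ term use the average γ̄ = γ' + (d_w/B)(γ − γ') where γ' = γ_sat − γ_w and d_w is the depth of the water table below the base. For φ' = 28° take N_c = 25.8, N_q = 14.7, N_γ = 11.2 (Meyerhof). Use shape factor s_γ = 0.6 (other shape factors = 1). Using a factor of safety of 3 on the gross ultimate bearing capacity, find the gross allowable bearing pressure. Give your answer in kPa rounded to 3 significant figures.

Effective surcharge at the founding depth q = γ·D_f = 17 × 2.9 = 49.3 kPa.
With d_w = 0.99 m < B, γ̄ = 9.39 + (0.99/1.46) × (17 − 9.39) = 14.55 kN/m³.
q_ult = q·N_q + 0.5·γ·B·N_γ·s_γ
     = 49.3 × 14.7 + 0.5 × 14.55 × 1.46 × 11.2 × 0.6
     = 724.71 + 71.377 = 796.09 kPa.
q_all = 796.09 / 3 = 265.36 kPa.

q_all ≈ 265 kPa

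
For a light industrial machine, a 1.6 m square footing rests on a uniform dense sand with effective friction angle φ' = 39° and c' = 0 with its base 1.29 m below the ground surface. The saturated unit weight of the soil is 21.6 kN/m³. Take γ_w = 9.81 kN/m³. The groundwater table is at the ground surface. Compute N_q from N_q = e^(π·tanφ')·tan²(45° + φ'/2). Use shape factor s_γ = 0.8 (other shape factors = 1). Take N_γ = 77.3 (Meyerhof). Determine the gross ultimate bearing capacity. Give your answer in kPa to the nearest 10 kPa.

q_ult ≈ 1430 kPa

tan39° = 0.8098, so N_q = e^(π×0.8098)·tan²(64.5°) = 12.731 × 4.395 = 55.96.
With the water table at the surface the whole profile is submerged: γ' = 21.6 − 9.81 = 11.79 kN/m³, so q = γ'·D_f = 15.209 kPa; the same γ' applies in the ½γBN_γ term.
q_ult = q·N_q + 0.5·γ·B·N_γ·s_γ
     = 15.209 × 55.957 + 0.5 × 11.79 × 1.6 × 77.3 × 0.8
     = 851.06 + 583.27 = 1434.3 kPa.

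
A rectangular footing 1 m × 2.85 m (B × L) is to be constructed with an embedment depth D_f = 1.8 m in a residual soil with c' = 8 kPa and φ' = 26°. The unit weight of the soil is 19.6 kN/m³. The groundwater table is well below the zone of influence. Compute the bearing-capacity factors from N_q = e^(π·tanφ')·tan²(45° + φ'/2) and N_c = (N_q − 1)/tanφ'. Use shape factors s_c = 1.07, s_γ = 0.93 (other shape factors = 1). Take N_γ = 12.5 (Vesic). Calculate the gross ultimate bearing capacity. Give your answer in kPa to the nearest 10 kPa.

q_ult ≈ 720 kPa

tan26° = 0.4877, so N_q = e^(π×0.4877)·tan²(58°) = 4.629 × 2.561 = 11.85.
N_c = (11.85 − 1)/tan26° = 22.25.
q = γ·D_f = 19.6 × 1.8 = 35.28 kPa.
c·N_c·s_c = 8 × 22.254 × 1.07 = 190.5 kPa
q·N_q = 35.28 × 11.854 = 418.22 kPa
0.5·γ·B·N_γ·s_γ = 0.5 × 19.6 × 1 × 12.5 × 0.93 = 113.93 kPa
q_ult = 190.5 + 418.22 + 113.93 = 722.64 kPa.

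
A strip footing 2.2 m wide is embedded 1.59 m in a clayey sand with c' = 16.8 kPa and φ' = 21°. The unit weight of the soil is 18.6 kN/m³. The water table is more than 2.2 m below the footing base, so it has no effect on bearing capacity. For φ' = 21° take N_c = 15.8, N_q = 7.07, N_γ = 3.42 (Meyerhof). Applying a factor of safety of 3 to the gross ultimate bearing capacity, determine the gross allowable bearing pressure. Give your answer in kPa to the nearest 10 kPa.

Effective surcharge at the founding depth q = γ·D_f = 18.6 × 1.59 = 29.574 kPa.
q_ult = c·N_c + q·N_q + 0.5·γ·B·N_γ
     = 16.8 × 15.8 + 29.574 × 7.07 + 0.5 × 18.6 × 2.2 × 3.42
     = 265.44 + 209.09 + 69.973 = 544.5 kPa.
q_all = q_ult / FS = 544.5 / 3 = 181.5 kPa.

q_all ≈ 180 kPa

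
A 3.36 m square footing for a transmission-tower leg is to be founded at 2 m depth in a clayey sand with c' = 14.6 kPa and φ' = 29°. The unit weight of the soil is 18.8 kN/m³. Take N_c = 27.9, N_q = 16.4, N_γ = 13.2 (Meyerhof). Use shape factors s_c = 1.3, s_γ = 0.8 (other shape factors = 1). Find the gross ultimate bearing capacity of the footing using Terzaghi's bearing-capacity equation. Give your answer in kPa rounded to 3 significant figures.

Overburden at base level: q = 18.8 × 2 = 37.6 kPa.
Cohesion term c·N_c·s_c = 14.6 × 27.9 × 1.3 = 529.54 kPa; surcharge term q·N_q = 37.6 × 16.4 = 616.64 kPa; self-weight term 0.5·γ·B·N_γ·s_γ = 0.5 × 18.8 × 3.36 × 13.2 × 0.8 = 333.53 kPa.
q_ult = 529.54 + 616.64 + 333.53 = 1479.7 kPa.

q_ult ≈ 1480 kPa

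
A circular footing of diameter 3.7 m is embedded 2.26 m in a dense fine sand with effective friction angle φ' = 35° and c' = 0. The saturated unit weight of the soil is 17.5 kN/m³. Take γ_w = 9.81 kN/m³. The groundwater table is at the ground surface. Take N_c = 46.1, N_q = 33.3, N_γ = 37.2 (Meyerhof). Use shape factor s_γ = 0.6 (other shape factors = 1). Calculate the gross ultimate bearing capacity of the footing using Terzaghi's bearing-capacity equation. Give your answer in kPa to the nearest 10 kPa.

With the water table at the surface the whole profile is submerged: γ' = 17.5 − 9.81 = 7.69 kN/m³, so q = γ'·D_f = 17.379 kPa; the same γ' applies in the ½γBN_γ term.
q_ult = q·N_q + 0.5·γ·B·N_γ·s_γ
     = 17.379 × 33.3 + 0.5 × 7.69 × 3.7 × 37.2 × 0.6
     = 578.73 + 317.54 = 896.27 kPa.

q_ult ≈ 900 kPa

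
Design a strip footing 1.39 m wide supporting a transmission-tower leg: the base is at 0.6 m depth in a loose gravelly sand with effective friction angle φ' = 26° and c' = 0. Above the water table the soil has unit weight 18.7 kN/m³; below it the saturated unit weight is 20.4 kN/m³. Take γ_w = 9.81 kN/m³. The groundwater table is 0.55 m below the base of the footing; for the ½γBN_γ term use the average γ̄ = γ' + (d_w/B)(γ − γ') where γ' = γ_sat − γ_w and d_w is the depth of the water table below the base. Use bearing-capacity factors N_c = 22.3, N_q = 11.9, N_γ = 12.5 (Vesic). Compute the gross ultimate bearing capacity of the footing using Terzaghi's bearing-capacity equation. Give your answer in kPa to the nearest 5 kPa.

Overburden at base level: q = 18.7 × 0.6 = 11.22 kPa.
The water table is 0.55 m below the base (< B = 1.39 m), so the ½γBN_γ term uses γ̄ = γ' + (d_w/B)(γ − γ') = 10.59 + (0.55/1.39)(18.7 − 10.59) = 13.799 kN/m³.
Surcharge term q·N_q = 11.22 × 11.9 = 133.52 kPa; self-weight term 0.5·γ·B·N_γ = 0.5 × 13.799 × 1.39 × 12.5 = 119.88 kPa.
q_ult = 133.52 + 119.88 = 253.4 kPa.

q_ult ≈ 255 kPa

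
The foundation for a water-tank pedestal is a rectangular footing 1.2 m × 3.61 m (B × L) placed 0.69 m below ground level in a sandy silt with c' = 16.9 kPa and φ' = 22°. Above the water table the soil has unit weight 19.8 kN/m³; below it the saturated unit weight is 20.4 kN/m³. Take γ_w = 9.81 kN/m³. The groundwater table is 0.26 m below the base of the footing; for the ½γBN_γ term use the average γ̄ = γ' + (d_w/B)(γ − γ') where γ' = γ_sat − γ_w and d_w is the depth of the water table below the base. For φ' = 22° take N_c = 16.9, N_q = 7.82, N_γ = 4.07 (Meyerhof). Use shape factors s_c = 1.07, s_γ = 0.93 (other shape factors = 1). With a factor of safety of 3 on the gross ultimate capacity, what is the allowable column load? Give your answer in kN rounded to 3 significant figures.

P_all ≈ 637 kN

q = γ·D_f = 19.8 × 0.69 = 13.662 kPa.
γ' = 10.59 kN/m³; averaging over the depth B below the base, γ̄ = γ' + (d_w/B)(γ − γ') = 12.585 kN/m³.
c·N_c·s_c = 16.9 × 16.9 × 1.07 = 305.6 kPa
q·N_q = 13.662 × 7.82 = 106.84 kPa
0.5·γ·B·N_γ·s_γ = 0.5 × 12.585 × 1.2 × 4.07 × 0.93 = 28.582 kPa
q_ult = 305.6 + 106.84 + 28.582 = 441.02 kPa.
Gross allowable pressure q_all = 441.02 / 3 = 147.01 kPa.
Footing area = 4.332 m², so allowable column load = 147.01 × 4.332 = 636.84 kN.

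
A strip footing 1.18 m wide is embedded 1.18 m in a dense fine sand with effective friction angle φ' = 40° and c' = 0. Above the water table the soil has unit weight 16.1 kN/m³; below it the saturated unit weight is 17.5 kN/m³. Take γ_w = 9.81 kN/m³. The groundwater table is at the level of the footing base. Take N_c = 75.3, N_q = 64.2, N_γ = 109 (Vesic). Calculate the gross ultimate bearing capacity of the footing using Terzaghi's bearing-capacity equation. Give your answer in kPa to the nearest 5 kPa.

Overburden at base level: q = 16.1 × 1.18 = 18.998 kPa.
Below the base the soil is submerged, so the ½γBN_γ term uses γ' = 17.5 − 9.81 = 7.69 kN/m³.
Surcharge term q·N_q = 18.998 × 64.2 = 1219.7 kPa; self-weight term 0.5·γ·B·N_γ = 0.5 × 7.69 × 1.18 × 109 = 494.54 kPa.
q_ult = 1219.7 + 494.54 = 1714.2 kPa.

q_ult ≈ 1715 kPa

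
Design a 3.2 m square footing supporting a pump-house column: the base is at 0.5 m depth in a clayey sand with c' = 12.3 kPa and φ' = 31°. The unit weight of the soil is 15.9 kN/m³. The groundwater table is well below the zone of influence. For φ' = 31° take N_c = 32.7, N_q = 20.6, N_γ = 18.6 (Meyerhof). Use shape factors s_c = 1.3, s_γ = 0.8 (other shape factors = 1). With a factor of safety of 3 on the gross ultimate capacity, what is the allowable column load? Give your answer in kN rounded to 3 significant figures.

P_all ≈ 3640 kN

Effective surcharge at the founding depth q = γ·D_f = 15.9 × 0.5 = 7.95 kPa.
q_ult = c·N_c·s_c + q·N_q + 0.5·γ·B·N_γ·s_γ
     = 12.3 × 32.7 × 1.3 + 7.95 × 20.6 + 0.5 × 15.9 × 3.2 × 18.6 × 0.8
     = 522.87 + 163.77 + 378.55 = 1065.2 kPa.
Gross allowable pressure q_all = 1065.2 / 3 = 355.06 kPa.
Footing area = 10.24 m², so allowable column load = 355.06 × 10.24 = 3635.8 kN.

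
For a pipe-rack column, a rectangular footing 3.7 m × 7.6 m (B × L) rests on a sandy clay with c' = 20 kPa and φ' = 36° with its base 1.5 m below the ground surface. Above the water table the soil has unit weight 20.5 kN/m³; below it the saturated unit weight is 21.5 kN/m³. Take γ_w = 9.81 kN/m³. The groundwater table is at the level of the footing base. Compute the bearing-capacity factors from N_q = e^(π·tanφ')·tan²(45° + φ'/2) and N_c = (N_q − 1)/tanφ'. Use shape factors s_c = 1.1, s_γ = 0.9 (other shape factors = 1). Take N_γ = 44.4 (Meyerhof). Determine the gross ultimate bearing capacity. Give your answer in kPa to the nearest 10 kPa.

q_ult ≈ 3140 kPa

tan36° = 0.7265, so N_q = e^(π×0.7265)·tan²(63°) = 9.801 × 3.852 = 37.75.
N_c = (37.75 − 1)/tan36° = 50.59.
Overburden at base level: q = 20.5 × 1.5 = 30.75 kPa.
Below the base the soil is submerged, so the ½γBN_γ term uses γ' = 21.5 − 9.81 = 11.69 kN/m³.
Cohesion term c·N_c·s_c = 20 × 50.585 × 1.1 = 1112.9 kPa; surcharge term q·N_q = 30.75 × 37.752 = 1160.9 kPa; self-weight term 0.5·γ·B·N_γ·s_γ = 0.5 × 11.69 × 3.7 × 44.4 × 0.9 = 864.19 kPa.
q_ult = 1112.9 + 1160.9 + 864.19 = 3138 kPa.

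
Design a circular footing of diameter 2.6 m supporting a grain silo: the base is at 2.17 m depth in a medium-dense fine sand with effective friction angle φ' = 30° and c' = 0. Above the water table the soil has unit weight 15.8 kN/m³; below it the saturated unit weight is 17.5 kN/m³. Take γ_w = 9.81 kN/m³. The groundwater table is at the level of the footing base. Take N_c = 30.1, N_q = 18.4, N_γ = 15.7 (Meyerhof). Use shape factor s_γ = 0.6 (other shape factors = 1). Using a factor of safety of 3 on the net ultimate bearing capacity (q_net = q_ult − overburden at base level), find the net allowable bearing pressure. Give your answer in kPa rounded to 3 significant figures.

q_all(net) ≈ 230 kPa

Overburden at base level: q = 15.8 × 2.17 = 34.286 kPa.
Below the base the soil is submerged, so the ½γBN_γ term uses γ' = 17.5 − 9.81 = 7.69 kN/m³.
Surcharge term q·N_q = 34.286 × 18.4 = 630.86 kPa; self-weight term 0.5·γ·B·N_γ·s_γ = 0.5 × 7.69 × 2.6 × 15.7 × 0.6 = 94.172 kPa.
q_ult = 630.86 + 94.172 = 725.03 kPa.
q_net = 725.03 − 34.286 = 690.75 kPa.
q_all(net) = 690.75 / 3 = 230.25 kPa.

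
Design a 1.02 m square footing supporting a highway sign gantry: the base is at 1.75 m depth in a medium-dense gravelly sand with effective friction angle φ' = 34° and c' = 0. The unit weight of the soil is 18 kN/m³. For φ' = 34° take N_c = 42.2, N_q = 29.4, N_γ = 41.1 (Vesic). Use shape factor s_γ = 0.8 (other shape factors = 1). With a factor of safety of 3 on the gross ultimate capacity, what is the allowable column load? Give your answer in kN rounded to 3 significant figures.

P_all ≈ 426 kN

Effective surcharge at the founding depth q = γ·D_f = 18 × 1.75 = 31.5 kPa.
q_ult = q·N_q + 0.5·γ·B·N_γ·s_γ
     = 31.5 × 29.4 + 0.5 × 18 × 1.02 × 41.1 × 0.8
     = 926.1 + 301.84 = 1227.9 kPa.
Gross allowable pressure q_all = 1227.9 / 3 = 409.31 kPa.
Footing area = 1.0404 m², so allowable column load = 409.31 × 1.0404 = 425.85 kN.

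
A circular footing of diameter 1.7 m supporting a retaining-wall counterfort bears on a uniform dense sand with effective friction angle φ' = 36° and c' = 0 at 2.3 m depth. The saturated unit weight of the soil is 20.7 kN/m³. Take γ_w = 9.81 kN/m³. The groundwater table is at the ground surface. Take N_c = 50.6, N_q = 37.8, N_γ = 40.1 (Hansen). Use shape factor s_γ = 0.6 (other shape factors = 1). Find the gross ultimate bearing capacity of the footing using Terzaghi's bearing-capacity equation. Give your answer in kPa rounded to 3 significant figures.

q_ult ≈ 1170 kPa

With the water table at the surface the whole profile is submerged: γ' = 20.7 − 9.81 = 10.89 kN/m³, so q = γ'·D_f = 25.047 kPa; the same γ' applies in the ½γBN_γ term.
q_ult = q·N_q + 0.5·γ·B·N_γ·s_γ
     = 25.047 × 37.8 + 0.5 × 10.89 × 1.7 × 40.1 × 0.6
     = 946.78 + 222.71 = 1169.5 kPa.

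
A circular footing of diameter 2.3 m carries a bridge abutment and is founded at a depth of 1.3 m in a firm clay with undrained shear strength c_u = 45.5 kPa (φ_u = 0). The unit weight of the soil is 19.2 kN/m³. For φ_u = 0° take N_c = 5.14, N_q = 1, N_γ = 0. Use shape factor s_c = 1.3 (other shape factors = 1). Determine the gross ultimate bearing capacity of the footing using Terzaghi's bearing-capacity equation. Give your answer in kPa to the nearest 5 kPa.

q_ult ≈ 330 kPa

Overburden at base level: q = 19.2 × 1.3 = 24.96 kPa.
Cohesion term c·N_c·s_c = 45.5 × 5.14 × 1.3 = 304.03 kPa; surcharge term q·N_q = 24.96 × 1 = 24.96 kPa.
q_ult = 304.03 + 24.96 = 328.99 kPa.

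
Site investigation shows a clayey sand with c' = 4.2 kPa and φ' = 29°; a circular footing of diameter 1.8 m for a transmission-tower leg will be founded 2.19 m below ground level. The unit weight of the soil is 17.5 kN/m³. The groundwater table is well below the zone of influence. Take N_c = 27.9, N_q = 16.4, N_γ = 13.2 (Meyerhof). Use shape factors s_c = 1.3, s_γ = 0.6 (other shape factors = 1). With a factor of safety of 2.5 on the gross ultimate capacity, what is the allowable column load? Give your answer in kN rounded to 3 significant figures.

P_all ≈ 922 kN

Effective surcharge at the founding depth q = γ·D_f = 17.5 × 2.19 = 38.325 kPa.
q_ult = c·N_c·s_c + q·N_q + 0.5·γ·B·N_γ·s_γ
     = 4.2 × 27.9 × 1.3 + 38.325 × 16.4 + 0.5 × 17.5 × 1.8 × 13.2 × 0.6
     = 152.33 + 628.53 + 124.74 = 905.6 kPa.
Gross allowable pressure q_all = 905.6 / 2.5 = 362.24 kPa.
Footing area = 2.5447 m², so allowable column load = 362.24 × 2.5447 = 921.8 kN.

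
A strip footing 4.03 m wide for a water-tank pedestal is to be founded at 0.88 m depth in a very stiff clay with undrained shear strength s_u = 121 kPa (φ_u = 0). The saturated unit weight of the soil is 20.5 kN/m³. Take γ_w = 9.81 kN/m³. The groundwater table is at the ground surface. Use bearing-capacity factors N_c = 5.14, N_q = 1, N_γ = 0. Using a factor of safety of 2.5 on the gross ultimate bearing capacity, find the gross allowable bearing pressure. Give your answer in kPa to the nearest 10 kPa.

q_all ≈ 250 kPa

Water table at ground surface, so effective unit weight γ' = 20.5 − 9.81 = 10.69 kN/m³ is used throughout; overburden q = 10.69 × 0.88 = 9.4072 kPa.
Cohesion term c·N_c = 121 × 5.14 = 621.94 kPa; surcharge term q·N_q = 9.4072 × 1 = 9.4072 kPa.
q_ult = 621.94 + 9.4072 = 631.35 kPa.
q_all = 631.35 / 2.5 = 252.54 kPa.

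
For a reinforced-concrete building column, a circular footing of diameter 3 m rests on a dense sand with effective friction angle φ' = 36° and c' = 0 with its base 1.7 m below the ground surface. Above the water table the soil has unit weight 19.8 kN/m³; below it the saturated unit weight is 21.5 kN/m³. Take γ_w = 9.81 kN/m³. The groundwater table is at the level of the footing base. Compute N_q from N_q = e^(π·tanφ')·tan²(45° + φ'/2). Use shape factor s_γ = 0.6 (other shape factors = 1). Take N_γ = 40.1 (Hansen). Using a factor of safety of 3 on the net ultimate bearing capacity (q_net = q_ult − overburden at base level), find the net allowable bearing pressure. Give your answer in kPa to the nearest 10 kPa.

N_q = e^(π·tan36°)·tan²(63°) = 37.75.
q = γ·D_f = 19.8 × 1.7 = 33.66 kPa.
For the ½γBN_γ term take γ' = 21.5 − 9.81 = 11.69 kN/m³ (soil below base is submerged).
q·N_q = 33.66 × 37.752 = 1270.7 kPa
0.5·γ·B·N_γ·s_γ = 0.5 × 11.69 × 3 × 40.1 × 0.6 = 421.89 kPa
q_ult = 1270.7 + 421.89 = 1692.6 kPa.
q_net = 1692.6 − 33.66 = 1659 kPa.
q_all(net) = 1659 / 3 = 552.99 kPa.

q_all(net) ≈ 550 kPa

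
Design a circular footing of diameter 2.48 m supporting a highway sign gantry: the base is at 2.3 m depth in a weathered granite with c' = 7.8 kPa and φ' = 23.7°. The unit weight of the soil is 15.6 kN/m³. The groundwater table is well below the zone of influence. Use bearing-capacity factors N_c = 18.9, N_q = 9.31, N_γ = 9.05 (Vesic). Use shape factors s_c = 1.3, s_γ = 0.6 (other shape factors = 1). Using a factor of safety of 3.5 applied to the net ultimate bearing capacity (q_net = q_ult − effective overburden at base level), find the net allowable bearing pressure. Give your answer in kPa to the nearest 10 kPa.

q = γ·D_f = 15.6 × 2.3 = 35.88 kPa.
c·N_c·s_c = 7.8 × 18.9 × 1.3 = 191.65 kPa
q·N_q = 35.88 × 9.31 = 334.04 kPa
0.5·γ·B·N_γ·s_γ = 0.5 × 15.6 × 2.48 × 9.05 × 0.6 = 105.04 kPa
q_ult = 191.65 + 334.04 + 105.04 = 630.73 kPa.
Net ultimate: q_net = 630.73 − 35.88 = 594.85 kPa.
q_all(net) = 594.85 / 3.5 = 169.96 kPa.

q_all(net) ≈ 170 kPa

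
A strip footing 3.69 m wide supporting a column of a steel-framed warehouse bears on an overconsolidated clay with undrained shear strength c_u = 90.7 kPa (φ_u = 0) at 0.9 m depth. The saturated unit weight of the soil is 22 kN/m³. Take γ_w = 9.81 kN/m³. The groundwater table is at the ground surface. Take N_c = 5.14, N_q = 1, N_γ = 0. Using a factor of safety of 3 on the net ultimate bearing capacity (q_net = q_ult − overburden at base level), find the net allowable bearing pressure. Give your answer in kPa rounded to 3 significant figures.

γ' = 22 − 9.81 = 12.19 kN/m³ (submerged throughout). q = 12.19 × 0.9 = 10.971 kPa.
c·N_c = 90.7 × 5.14 = 466.2 kPa
q·N_q = 10.971 × 1 = 10.971 kPa
q_ult = 466.2 + 10.971 = 477.17 kPa.
q_net = 477.17 − 10.971 = 466.2 kPa.
q_all(net) = 466.2 / 3 = 155.4 kPa.

q_all(net) ≈ 155 kPa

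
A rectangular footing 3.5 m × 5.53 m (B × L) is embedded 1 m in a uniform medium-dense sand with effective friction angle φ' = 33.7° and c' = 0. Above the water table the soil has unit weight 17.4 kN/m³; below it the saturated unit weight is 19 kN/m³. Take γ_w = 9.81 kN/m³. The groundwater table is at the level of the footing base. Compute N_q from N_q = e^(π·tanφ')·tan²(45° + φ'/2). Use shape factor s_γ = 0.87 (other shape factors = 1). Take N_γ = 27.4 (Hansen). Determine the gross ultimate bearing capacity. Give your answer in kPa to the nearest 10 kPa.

q_ult ≈ 880 kPa

tan33.7° = 0.6669, so N_q = e^(π×0.6669)·tan²(61.85°) = 8.127 × 3.493 = 28.39.
Effective surcharge at the founding depth q = γ·D_f = 17.4 × 1 = 17.4 kPa.
The water table coincides with the base, so in the self-weight term γ → γ' = 9.19 kN/m³.
q_ult = q·N_q + 0.5·γ·B·N_γ·s_γ
     = 17.4 × 28.386 + 0.5 × 9.19 × 3.5 × 27.4 × 0.87
     = 493.91 + 383.37 = 877.29 kPa.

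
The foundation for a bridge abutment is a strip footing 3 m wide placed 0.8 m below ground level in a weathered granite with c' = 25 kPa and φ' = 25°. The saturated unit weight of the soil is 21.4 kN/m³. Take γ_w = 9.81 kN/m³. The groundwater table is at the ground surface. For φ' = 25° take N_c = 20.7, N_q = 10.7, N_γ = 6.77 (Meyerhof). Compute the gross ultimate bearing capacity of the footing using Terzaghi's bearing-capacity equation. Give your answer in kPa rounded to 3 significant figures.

With the water table at the surface the whole profile is submerged: γ' = 21.4 − 9.81 = 11.59 kN/m³, so q = γ'·D_f = 9.272 kPa; the same γ' applies in the ½γBN_γ term.
q_ult = c·N_c + q·N_q + 0.5·γ·B·N_γ
     = 25 × 20.7 + 9.272 × 10.7 + 0.5 × 11.59 × 3 × 6.77
     = 517.5 + 99.21 + 117.7 = 734.41 kPa.

q_ult ≈ 734 kPa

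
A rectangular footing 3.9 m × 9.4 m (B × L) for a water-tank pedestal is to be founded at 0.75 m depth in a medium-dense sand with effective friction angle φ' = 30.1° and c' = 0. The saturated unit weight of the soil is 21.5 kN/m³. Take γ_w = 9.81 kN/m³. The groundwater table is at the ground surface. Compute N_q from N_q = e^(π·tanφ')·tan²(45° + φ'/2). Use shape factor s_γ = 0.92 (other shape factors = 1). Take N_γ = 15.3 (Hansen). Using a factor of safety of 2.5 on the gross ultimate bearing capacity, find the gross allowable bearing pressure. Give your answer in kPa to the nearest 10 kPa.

q_all ≈ 190 kPa

N_q = e^(π·tan30.1°)·tan²(60.05°) = 18.61.
γ' = 21.5 − 9.81 = 11.69 kN/m³ (submerged throughout). q = 11.69 × 0.75 = 8.7675 kPa; the same γ' applies in the ½γBN_γ term.
q·N_q = 8.7675 × 18.611 = 163.17 kPa
0.5·γ·B·N_γ·s_γ = 0.5 × 11.69 × 3.9 × 15.3 × 0.92 = 320.87 kPa
q_ult = 163.17 + 320.87 = 484.04 kPa.
q_all = 484.04 / 2.5 = 193.62 kPa.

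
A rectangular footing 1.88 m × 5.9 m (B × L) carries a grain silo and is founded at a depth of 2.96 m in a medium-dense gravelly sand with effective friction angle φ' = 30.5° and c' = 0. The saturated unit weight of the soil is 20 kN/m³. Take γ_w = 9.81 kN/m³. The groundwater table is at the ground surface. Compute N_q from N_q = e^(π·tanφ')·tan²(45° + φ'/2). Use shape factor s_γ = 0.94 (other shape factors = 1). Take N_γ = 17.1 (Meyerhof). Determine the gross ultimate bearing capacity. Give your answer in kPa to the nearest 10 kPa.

tan30.5° = 0.589, so N_q = e^(π×0.589)·tan²(60.25°) = 6.363 × 3.061 = 19.48.
With the water table at the surface the whole profile is submerged: γ' = 20 − 9.81 = 10.19 kN/m³, so q = γ'·D_f = 30.162 kPa; the same γ' applies in the ½γBN_γ term.
q_ult = q·N_q + 0.5·γ·B·N_γ·s_γ
     = 30.162 × 19.479 + 0.5 × 10.19 × 1.88 × 17.1 × 0.94
     = 587.54 + 153.97 = 741.51 kPa.

q_ult ≈ 740 kPa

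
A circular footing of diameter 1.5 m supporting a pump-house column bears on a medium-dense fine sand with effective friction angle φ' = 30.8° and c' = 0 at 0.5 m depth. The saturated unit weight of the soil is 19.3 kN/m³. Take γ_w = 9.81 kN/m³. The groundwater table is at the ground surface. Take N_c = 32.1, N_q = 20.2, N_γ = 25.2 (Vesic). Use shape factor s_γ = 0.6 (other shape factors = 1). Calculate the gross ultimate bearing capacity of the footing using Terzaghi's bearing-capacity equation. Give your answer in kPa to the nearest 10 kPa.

With the water table at the surface the whole profile is submerged: γ' = 19.3 − 9.81 = 9.49 kN/m³, so q = γ'·D_f = 4.745 kPa; the same γ' applies in the ½γBN_γ term.
q_ult = q·N_q + 0.5·γ·B·N_γ·s_γ
     = 4.745 × 20.2 + 0.5 × 9.49 × 1.5 × 25.2 × 0.6
     = 95.849 + 107.62 = 203.47 kPa.

q_ult ≈ 200 kPa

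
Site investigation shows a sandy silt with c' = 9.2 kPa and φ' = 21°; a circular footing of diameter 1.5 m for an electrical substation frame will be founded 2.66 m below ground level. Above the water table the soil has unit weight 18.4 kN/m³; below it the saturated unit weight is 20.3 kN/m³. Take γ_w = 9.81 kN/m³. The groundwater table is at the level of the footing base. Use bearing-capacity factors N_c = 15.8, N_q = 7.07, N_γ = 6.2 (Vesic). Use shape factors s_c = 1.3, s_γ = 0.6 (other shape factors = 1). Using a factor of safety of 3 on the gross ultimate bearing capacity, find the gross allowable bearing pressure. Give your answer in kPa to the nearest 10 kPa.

Overburden at base level: q = 18.4 × 2.66 = 48.944 kPa.
Below the base the soil is submerged, so the ½γBN_γ term uses γ' = 20.3 − 9.81 = 10.49 kN/m³.
Cohesion term c·N_c·s_c = 9.2 × 15.8 × 1.3 = 188.97 kPa; surcharge term q·N_q = 48.944 × 7.07 = 346.03 kPa; self-weight term 0.5·γ·B·N_γ·s_γ = 0.5 × 10.49 × 1.5 × 6.2 × 0.6 = 29.267 kPa.
q_ult = 188.97 + 346.03 + 29.267 = 564.27 kPa.
q_all = 564.27 / 3 = 188.09 kPa.

q_all ≈ 190 kPa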